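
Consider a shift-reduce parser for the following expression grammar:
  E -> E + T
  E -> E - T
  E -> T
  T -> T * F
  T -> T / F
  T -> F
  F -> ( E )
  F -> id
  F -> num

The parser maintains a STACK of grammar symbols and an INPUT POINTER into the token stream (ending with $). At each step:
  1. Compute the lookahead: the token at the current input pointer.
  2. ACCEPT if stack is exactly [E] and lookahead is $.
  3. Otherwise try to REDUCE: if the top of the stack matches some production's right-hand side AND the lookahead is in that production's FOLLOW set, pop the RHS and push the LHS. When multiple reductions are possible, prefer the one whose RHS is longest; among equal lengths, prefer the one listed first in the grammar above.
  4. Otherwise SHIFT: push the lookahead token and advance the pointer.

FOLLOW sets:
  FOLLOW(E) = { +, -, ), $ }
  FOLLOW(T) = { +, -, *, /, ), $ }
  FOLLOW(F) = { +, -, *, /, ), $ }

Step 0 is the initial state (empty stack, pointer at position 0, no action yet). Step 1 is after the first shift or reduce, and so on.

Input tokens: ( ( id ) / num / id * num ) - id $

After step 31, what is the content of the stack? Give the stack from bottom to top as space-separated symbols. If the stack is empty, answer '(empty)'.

Answer: E

Derivation:
Step 1: shift (. Stack=[(] ptr=1 lookahead=( remaining=[( id ) / num / id * num ) - id $]
Step 2: shift (. Stack=[( (] ptr=2 lookahead=id remaining=[id ) / num / id * num ) - id $]
Step 3: shift id. Stack=[( ( id] ptr=3 lookahead=) remaining=[) / num / id * num ) - id $]
Step 4: reduce F->id. Stack=[( ( F] ptr=3 lookahead=) remaining=[) / num / id * num ) - id $]
Step 5: reduce T->F. Stack=[( ( T] ptr=3 lookahead=) remaining=[) / num / id * num ) - id $]
Step 6: reduce E->T. Stack=[( ( E] ptr=3 lookahead=) remaining=[) / num / id * num ) - id $]
Step 7: shift ). Stack=[( ( E )] ptr=4 lookahead=/ remaining=[/ num / id * num ) - id $]
Step 8: reduce F->( E ). Stack=[( F] ptr=4 lookahead=/ remaining=[/ num / id * num ) - id $]
Step 9: reduce T->F. Stack=[( T] ptr=4 lookahead=/ remaining=[/ num / id * num ) - id $]
Step 10: shift /. Stack=[( T /] ptr=5 lookahead=num remaining=[num / id * num ) - id $]
Step 11: shift num. Stack=[( T / num] ptr=6 lookahead=/ remaining=[/ id * num ) - id $]
Step 12: reduce F->num. Stack=[( T / F] ptr=6 lookahead=/ remaining=[/ id * num ) - id $]
Step 13: reduce T->T / F. Stack=[( T] ptr=6 lookahead=/ remaining=[/ id * num ) - id $]
Step 14: shift /. Stack=[( T /] ptr=7 lookahead=id remaining=[id * num ) - id $]
Step 15: shift id. Stack=[( T / id] ptr=8 lookahead=* remaining=[* num ) - id $]
Step 16: reduce F->id. Stack=[( T / F] ptr=8 lookahead=* remaining=[* num ) - id $]
Step 17: reduce T->T / F. Stack=[( T] ptr=8 lookahead=* remaining=[* num ) - id $]
Step 18: shift *. Stack=[( T *] ptr=9 lookahead=num remaining=[num ) - id $]
Step 19: shift num. Stack=[( T * num] ptr=10 lookahead=) remaining=[) - id $]
Step 20: reduce F->num. Stack=[( T * F] ptr=10 lookahead=) remaining=[) - id $]
Step 21: reduce T->T * F. Stack=[( T] ptr=10 lookahead=) remaining=[) - id $]
Step 22: reduce E->T. Stack=[( E] ptr=10 lookahead=) remaining=[) - id $]
Step 23: shift ). Stack=[( E )] ptr=11 lookahead=- remaining=[- id $]
Step 24: reduce F->( E ). Stack=[F] ptr=11 lookahead=- remaining=[- id $]
Step 25: reduce T->F. Stack=[T] ptr=11 lookahead=- remaining=[- id $]
Step 26: reduce E->T. Stack=[E] ptr=11 lookahead=- remaining=[- id $]
Step 27: shift -. Stack=[E -] ptr=12 lookahead=id remaining=[id $]
Step 28: shift id. Stack=[E - id] ptr=13 lookahead=$ remaining=[$]
Step 29: reduce F->id. Stack=[E - F] ptr=13 lookahead=$ remaining=[$]
Step 30: reduce T->F. Stack=[E - T] ptr=13 lookahead=$ remaining=[$]
Step 31: reduce E->E - T. Stack=[E] ptr=13 lookahead=$ remaining=[$]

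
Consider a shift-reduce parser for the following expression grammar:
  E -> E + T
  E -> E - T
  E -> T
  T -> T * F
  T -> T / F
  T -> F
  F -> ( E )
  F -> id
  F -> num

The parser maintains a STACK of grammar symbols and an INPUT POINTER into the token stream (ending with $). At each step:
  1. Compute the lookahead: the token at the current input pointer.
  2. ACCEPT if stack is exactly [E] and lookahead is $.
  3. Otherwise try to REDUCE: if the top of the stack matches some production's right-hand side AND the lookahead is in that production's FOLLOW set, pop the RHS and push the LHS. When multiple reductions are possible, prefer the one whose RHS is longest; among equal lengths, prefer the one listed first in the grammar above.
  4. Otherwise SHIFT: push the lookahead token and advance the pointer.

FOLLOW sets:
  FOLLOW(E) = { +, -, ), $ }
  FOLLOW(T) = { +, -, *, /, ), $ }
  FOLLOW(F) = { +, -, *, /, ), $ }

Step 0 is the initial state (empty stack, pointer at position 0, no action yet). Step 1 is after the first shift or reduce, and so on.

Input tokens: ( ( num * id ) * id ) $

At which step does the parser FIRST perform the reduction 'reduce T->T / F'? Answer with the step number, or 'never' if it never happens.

Step 1: shift (. Stack=[(] ptr=1 lookahead=( remaining=[( num * id ) * id ) $]
Step 2: shift (. Stack=[( (] ptr=2 lookahead=num remaining=[num * id ) * id ) $]
Step 3: shift num. Stack=[( ( num] ptr=3 lookahead=* remaining=[* id ) * id ) $]
Step 4: reduce F->num. Stack=[( ( F] ptr=3 lookahead=* remaining=[* id ) * id ) $]
Step 5: reduce T->F. Stack=[( ( T] ptr=3 lookahead=* remaining=[* id ) * id ) $]
Step 6: shift *. Stack=[( ( T *] ptr=4 lookahead=id remaining=[id ) * id ) $]
Step 7: shift id. Stack=[( ( T * id] ptr=5 lookahead=) remaining=[) * id ) $]
Step 8: reduce F->id. Stack=[( ( T * F] ptr=5 lookahead=) remaining=[) * id ) $]
Step 9: reduce T->T * F. Stack=[( ( T] ptr=5 lookahead=) remaining=[) * id ) $]
Step 10: reduce E->T. Stack=[( ( E] ptr=5 lookahead=) remaining=[) * id ) $]
Step 11: shift ). Stack=[( ( E )] ptr=6 lookahead=* remaining=[* id ) $]
Step 12: reduce F->( E ). Stack=[( F] ptr=6 lookahead=* remaining=[* id ) $]
Step 13: reduce T->F. Stack=[( T] ptr=6 lookahead=* remaining=[* id ) $]
Step 14: shift *. Stack=[( T *] ptr=7 lookahead=id remaining=[id ) $]
Step 15: shift id. Stack=[( T * id] ptr=8 lookahead=) remaining=[) $]
Step 16: reduce F->id. Stack=[( T * F] ptr=8 lookahead=) remaining=[) $]
Step 17: reduce T->T * F. Stack=[( T] ptr=8 lookahead=) remaining=[) $]
Step 18: reduce E->T. Stack=[( E] ptr=8 lookahead=) remaining=[) $]
Step 19: shift ). Stack=[( E )] ptr=9 lookahead=$ remaining=[$]
Step 20: reduce F->( E ). Stack=[F] ptr=9 lookahead=$ remaining=[$]
Step 21: reduce T->F. Stack=[T] ptr=9 lookahead=$ remaining=[$]
Step 22: reduce E->T. Stack=[E] ptr=9 lookahead=$ remaining=[$]
Step 23: accept. Stack=[E] ptr=9 lookahead=$ remaining=[$]

Answer: never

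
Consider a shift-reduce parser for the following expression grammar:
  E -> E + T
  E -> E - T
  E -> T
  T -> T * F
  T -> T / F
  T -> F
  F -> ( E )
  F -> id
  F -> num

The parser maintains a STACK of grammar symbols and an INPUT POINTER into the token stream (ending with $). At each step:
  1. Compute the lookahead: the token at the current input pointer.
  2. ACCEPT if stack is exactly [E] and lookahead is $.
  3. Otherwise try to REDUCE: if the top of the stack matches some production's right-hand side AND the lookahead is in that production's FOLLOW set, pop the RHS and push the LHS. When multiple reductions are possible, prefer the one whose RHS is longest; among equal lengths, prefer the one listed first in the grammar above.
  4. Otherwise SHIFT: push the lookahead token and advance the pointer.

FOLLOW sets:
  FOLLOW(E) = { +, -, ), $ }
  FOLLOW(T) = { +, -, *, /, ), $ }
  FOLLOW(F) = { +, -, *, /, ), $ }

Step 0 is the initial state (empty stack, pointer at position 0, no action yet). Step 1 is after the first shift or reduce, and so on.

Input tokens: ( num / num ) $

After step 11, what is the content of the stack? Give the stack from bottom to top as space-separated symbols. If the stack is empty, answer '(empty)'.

Answer: F

Derivation:
Step 1: shift (. Stack=[(] ptr=1 lookahead=num remaining=[num / num ) $]
Step 2: shift num. Stack=[( num] ptr=2 lookahead=/ remaining=[/ num ) $]
Step 3: reduce F->num. Stack=[( F] ptr=2 lookahead=/ remaining=[/ num ) $]
Step 4: reduce T->F. Stack=[( T] ptr=2 lookahead=/ remaining=[/ num ) $]
Step 5: shift /. Stack=[( T /] ptr=3 lookahead=num remaining=[num ) $]
Step 6: shift num. Stack=[( T / num] ptr=4 lookahead=) remaining=[) $]
Step 7: reduce F->num. Stack=[( T / F] ptr=4 lookahead=) remaining=[) $]
Step 8: reduce T->T / F. Stack=[( T] ptr=4 lookahead=) remaining=[) $]
Step 9: reduce E->T. Stack=[( E] ptr=4 lookahead=) remaining=[) $]
Step 10: shift ). Stack=[( E )] ptr=5 lookahead=$ remaining=[$]
Step 11: reduce F->( E ). Stack=[F] ptr=5 lookahead=$ remaining=[$]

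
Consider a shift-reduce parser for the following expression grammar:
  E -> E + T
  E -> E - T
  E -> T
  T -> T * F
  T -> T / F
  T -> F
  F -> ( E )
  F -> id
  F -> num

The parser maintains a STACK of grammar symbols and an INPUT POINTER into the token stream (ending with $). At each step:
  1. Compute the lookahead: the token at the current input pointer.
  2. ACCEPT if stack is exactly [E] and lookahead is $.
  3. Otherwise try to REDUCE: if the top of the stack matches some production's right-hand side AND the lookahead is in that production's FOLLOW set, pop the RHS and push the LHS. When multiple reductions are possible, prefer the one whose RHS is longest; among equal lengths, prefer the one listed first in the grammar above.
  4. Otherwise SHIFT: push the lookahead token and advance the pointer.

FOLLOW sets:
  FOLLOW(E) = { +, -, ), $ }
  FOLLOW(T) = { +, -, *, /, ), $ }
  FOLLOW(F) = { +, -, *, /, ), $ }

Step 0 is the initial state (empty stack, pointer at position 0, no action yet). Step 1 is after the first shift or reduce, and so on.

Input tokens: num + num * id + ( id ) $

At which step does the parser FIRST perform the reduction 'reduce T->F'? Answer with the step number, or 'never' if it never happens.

Step 1: shift num. Stack=[num] ptr=1 lookahead=+ remaining=[+ num * id + ( id ) $]
Step 2: reduce F->num. Stack=[F] ptr=1 lookahead=+ remaining=[+ num * id + ( id ) $]
Step 3: reduce T->F. Stack=[T] ptr=1 lookahead=+ remaining=[+ num * id + ( id ) $]

Answer: 3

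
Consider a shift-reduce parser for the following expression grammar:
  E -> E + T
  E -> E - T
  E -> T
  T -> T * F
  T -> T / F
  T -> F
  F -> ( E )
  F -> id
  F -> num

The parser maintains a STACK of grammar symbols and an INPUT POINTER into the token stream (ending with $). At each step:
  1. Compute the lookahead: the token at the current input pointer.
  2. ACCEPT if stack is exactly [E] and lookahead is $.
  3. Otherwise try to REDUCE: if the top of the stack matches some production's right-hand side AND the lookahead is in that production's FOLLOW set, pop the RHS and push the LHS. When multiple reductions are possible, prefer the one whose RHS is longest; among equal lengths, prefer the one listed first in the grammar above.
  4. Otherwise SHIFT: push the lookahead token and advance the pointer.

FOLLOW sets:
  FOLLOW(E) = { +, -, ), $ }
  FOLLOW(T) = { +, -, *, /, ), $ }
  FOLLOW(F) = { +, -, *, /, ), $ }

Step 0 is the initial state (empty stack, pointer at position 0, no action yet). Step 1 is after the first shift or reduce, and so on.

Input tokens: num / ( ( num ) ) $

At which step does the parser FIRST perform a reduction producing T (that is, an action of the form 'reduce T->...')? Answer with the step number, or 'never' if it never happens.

Step 1: shift num. Stack=[num] ptr=1 lookahead=/ remaining=[/ ( ( num ) ) $]
Step 2: reduce F->num. Stack=[F] ptr=1 lookahead=/ remaining=[/ ( ( num ) ) $]
Step 3: reduce T->F. Stack=[T] ptr=1 lookahead=/ remaining=[/ ( ( num ) ) $]

Answer: 3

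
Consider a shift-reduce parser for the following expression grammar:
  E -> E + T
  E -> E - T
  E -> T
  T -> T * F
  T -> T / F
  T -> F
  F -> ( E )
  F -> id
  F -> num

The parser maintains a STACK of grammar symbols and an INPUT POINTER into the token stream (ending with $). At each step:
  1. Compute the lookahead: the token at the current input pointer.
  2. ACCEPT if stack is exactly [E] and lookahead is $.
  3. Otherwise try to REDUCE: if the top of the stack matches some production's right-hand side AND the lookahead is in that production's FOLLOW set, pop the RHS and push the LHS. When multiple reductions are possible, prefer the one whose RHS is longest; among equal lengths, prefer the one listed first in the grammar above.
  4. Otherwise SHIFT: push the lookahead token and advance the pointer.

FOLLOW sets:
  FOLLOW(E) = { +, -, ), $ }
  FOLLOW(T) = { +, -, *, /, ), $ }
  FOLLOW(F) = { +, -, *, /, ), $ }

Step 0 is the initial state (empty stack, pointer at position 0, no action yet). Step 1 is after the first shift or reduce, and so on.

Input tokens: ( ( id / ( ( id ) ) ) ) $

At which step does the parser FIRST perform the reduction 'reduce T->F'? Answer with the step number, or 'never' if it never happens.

Step 1: shift (. Stack=[(] ptr=1 lookahead=( remaining=[( id / ( ( id ) ) ) ) $]
Step 2: shift (. Stack=[( (] ptr=2 lookahead=id remaining=[id / ( ( id ) ) ) ) $]
Step 3: shift id. Stack=[( ( id] ptr=3 lookahead=/ remaining=[/ ( ( id ) ) ) ) $]
Step 4: reduce F->id. Stack=[( ( F] ptr=3 lookahead=/ remaining=[/ ( ( id ) ) ) ) $]
Step 5: reduce T->F. Stack=[( ( T] ptr=3 lookahead=/ remaining=[/ ( ( id ) ) ) ) $]

Answer: 5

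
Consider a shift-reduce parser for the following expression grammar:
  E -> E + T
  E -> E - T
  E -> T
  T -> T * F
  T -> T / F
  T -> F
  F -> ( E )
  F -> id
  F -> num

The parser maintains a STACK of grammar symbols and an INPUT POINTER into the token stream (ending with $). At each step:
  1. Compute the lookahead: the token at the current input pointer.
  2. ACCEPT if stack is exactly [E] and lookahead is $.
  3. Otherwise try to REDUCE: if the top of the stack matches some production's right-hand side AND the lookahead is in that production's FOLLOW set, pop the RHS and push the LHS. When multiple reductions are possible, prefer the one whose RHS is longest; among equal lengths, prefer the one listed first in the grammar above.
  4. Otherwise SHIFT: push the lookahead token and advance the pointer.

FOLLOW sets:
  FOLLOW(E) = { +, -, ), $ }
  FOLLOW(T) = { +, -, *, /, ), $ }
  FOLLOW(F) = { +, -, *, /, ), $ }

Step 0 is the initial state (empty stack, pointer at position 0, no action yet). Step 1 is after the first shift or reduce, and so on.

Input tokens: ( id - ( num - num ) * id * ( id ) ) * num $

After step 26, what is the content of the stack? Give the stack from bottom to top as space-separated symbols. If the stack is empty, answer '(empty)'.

Answer: ( E - T * ( id

Derivation:
Step 1: shift (. Stack=[(] ptr=1 lookahead=id remaining=[id - ( num - num ) * id * ( id ) ) * num $]
Step 2: shift id. Stack=[( id] ptr=2 lookahead=- remaining=[- ( num - num ) * id * ( id ) ) * num $]
Step 3: reduce F->id. Stack=[( F] ptr=2 lookahead=- remaining=[- ( num - num ) * id * ( id ) ) * num $]
Step 4: reduce T->F. Stack=[( T] ptr=2 lookahead=- remaining=[- ( num - num ) * id * ( id ) ) * num $]
Step 5: reduce E->T. Stack=[( E] ptr=2 lookahead=- remaining=[- ( num - num ) * id * ( id ) ) * num $]
Step 6: shift -. Stack=[( E -] ptr=3 lookahead=( remaining=[( num - num ) * id * ( id ) ) * num $]
Step 7: shift (. Stack=[( E - (] ptr=4 lookahead=num remaining=[num - num ) * id * ( id ) ) * num $]
Step 8: shift num. Stack=[( E - ( num] ptr=5 lookahead=- remaining=[- num ) * id * ( id ) ) * num $]
Step 9: reduce F->num. Stack=[( E - ( F] ptr=5 lookahead=- remaining=[- num ) * id * ( id ) ) * num $]
Step 10: reduce T->F. Stack=[( E - ( T] ptr=5 lookahead=- remaining=[- num ) * id * ( id ) ) * num $]
Step 11: reduce E->T. Stack=[( E - ( E] ptr=5 lookahead=- remaining=[- num ) * id * ( id ) ) * num $]
Step 12: shift -. Stack=[( E - ( E -] ptr=6 lookahead=num remaining=[num ) * id * ( id ) ) * num $]
Step 13: shift num. Stack=[( E - ( E - num] ptr=7 lookahead=) remaining=[) * id * ( id ) ) * num $]
Step 14: reduce F->num. Stack=[( E - ( E - F] ptr=7 lookahead=) remaining=[) * id * ( id ) ) * num $]
Step 15: reduce T->F. Stack=[( E - ( E - T] ptr=7 lookahead=) remaining=[) * id * ( id ) ) * num $]
Step 16: reduce E->E - T. Stack=[( E - ( E] ptr=7 lookahead=) remaining=[) * id * ( id ) ) * num $]
Step 17: shift ). Stack=[( E - ( E )] ptr=8 lookahead=* remaining=[* id * ( id ) ) * num $]
Step 18: reduce F->( E ). Stack=[( E - F] ptr=8 lookahead=* remaining=[* id * ( id ) ) * num $]
Step 19: reduce T->F. Stack=[( E - T] ptr=8 lookahead=* remaining=[* id * ( id ) ) * num $]
Step 20: shift *. Stack=[( E - T *] ptr=9 lookahead=id remaining=[id * ( id ) ) * num $]
Step 21: shift id. Stack=[( E - T * id] ptr=10 lookahead=* remaining=[* ( id ) ) * num $]
Step 22: reduce F->id. Stack=[( E - T * F] ptr=10 lookahead=* remaining=[* ( id ) ) * num $]
Step 23: reduce T->T * F. Stack=[( E - T] ptr=10 lookahead=* remaining=[* ( id ) ) * num $]
Step 24: shift *. Stack=[( E - T *] ptr=11 lookahead=( remaining=[( id ) ) * num $]
Step 25: shift (. Stack=[( E - T * (] ptr=12 lookahead=id remaining=[id ) ) * num $]
Step 26: shift id. Stack=[( E - T * ( id] ptr=13 lookahead=) remaining=[) ) * num $]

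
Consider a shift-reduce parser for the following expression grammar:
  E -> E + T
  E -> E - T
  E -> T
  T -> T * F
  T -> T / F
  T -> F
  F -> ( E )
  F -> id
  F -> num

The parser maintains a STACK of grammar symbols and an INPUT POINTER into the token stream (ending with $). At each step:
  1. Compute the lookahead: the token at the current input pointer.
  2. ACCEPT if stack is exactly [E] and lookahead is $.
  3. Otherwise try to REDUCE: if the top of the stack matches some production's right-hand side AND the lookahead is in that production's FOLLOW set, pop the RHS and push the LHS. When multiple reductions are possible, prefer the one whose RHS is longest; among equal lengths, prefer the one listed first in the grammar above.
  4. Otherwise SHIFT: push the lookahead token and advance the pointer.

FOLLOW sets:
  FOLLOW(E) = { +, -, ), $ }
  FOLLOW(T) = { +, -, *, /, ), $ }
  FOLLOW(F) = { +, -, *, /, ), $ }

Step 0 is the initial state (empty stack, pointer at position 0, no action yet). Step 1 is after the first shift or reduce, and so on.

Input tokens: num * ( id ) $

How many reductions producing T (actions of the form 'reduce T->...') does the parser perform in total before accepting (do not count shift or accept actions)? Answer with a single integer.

Step 1: shift num. Stack=[num] ptr=1 lookahead=* remaining=[* ( id ) $]
Step 2: reduce F->num. Stack=[F] ptr=1 lookahead=* remaining=[* ( id ) $]
Step 3: reduce T->F. Stack=[T] ptr=1 lookahead=* remaining=[* ( id ) $]
Step 4: shift *. Stack=[T *] ptr=2 lookahead=( remaining=[( id ) $]
Step 5: shift (. Stack=[T * (] ptr=3 lookahead=id remaining=[id ) $]
Step 6: shift id. Stack=[T * ( id] ptr=4 lookahead=) remaining=[) $]
Step 7: reduce F->id. Stack=[T * ( F] ptr=4 lookahead=) remaining=[) $]
Step 8: reduce T->F. Stack=[T * ( T] ptr=4 lookahead=) remaining=[) $]
Step 9: reduce E->T. Stack=[T * ( E] ptr=4 lookahead=) remaining=[) $]
Step 10: shift ). Stack=[T * ( E )] ptr=5 lookahead=$ remaining=[$]
Step 11: reduce F->( E ). Stack=[T * F] ptr=5 lookahead=$ remaining=[$]
Step 12: reduce T->T * F. Stack=[T] ptr=5 lookahead=$ remaining=[$]
Step 13: reduce E->T. Stack=[E] ptr=5 lookahead=$ remaining=[$]
Step 14: accept. Stack=[E] ptr=5 lookahead=$ remaining=[$]

Answer: 3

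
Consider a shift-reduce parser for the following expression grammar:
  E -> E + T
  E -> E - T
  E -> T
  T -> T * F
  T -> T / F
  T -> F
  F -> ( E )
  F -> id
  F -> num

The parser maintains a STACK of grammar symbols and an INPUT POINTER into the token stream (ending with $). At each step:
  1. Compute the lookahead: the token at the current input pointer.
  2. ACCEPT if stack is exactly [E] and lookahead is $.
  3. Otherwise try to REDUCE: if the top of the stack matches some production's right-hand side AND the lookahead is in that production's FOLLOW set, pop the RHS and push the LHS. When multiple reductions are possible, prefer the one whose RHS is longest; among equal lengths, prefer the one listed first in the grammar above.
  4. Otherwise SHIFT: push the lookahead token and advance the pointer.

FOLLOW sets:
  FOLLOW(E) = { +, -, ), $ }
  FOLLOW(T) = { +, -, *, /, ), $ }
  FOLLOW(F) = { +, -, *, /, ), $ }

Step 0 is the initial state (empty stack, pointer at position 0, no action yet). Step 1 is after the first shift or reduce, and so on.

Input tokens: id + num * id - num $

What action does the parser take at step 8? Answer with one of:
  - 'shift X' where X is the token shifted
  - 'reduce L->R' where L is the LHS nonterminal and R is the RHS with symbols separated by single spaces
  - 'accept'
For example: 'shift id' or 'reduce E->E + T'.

Answer: reduce T->F

Derivation:
Step 1: shift id. Stack=[id] ptr=1 lookahead=+ remaining=[+ num * id - num $]
Step 2: reduce F->id. Stack=[F] ptr=1 lookahead=+ remaining=[+ num * id - num $]
Step 3: reduce T->F. Stack=[T] ptr=1 lookahead=+ remaining=[+ num * id - num $]
Step 4: reduce E->T. Stack=[E] ptr=1 lookahead=+ remaining=[+ num * id - num $]
Step 5: shift +. Stack=[E +] ptr=2 lookahead=num remaining=[num * id - num $]
Step 6: shift num. Stack=[E + num] ptr=3 lookahead=* remaining=[* id - num $]
Step 7: reduce F->num. Stack=[E + F] ptr=3 lookahead=* remaining=[* id - num $]
Step 8: reduce T->F. Stack=[E + T] ptr=3 lookahead=* remaining=[* id - num $]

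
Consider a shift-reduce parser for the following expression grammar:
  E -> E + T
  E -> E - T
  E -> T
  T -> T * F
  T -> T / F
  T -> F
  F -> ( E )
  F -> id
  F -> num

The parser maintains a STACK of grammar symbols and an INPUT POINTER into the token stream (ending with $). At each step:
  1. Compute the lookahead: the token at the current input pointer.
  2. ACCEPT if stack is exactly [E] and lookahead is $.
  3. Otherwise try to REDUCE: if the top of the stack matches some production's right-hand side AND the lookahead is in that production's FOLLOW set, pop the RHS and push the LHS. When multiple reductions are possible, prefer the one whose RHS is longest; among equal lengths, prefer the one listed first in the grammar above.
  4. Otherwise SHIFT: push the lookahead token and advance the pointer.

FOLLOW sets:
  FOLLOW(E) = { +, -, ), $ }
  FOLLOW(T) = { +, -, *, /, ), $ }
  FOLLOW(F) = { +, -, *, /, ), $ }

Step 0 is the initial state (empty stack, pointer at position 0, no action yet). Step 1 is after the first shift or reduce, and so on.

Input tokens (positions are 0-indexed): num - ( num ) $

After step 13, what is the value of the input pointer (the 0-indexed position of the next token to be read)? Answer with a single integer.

Step 1: shift num. Stack=[num] ptr=1 lookahead=- remaining=[- ( num ) $]
Step 2: reduce F->num. Stack=[F] ptr=1 lookahead=- remaining=[- ( num ) $]
Step 3: reduce T->F. Stack=[T] ptr=1 lookahead=- remaining=[- ( num ) $]
Step 4: reduce E->T. Stack=[E] ptr=1 lookahead=- remaining=[- ( num ) $]
Step 5: shift -. Stack=[E -] ptr=2 lookahead=( remaining=[( num ) $]
Step 6: shift (. Stack=[E - (] ptr=3 lookahead=num remaining=[num ) $]
Step 7: shift num. Stack=[E - ( num] ptr=4 lookahead=) remaining=[) $]
Step 8: reduce F->num. Stack=[E - ( F] ptr=4 lookahead=) remaining=[) $]
Step 9: reduce T->F. Stack=[E - ( T] ptr=4 lookahead=) remaining=[) $]
Step 10: reduce E->T. Stack=[E - ( E] ptr=4 lookahead=) remaining=[) $]
Step 11: shift ). Stack=[E - ( E )] ptr=5 lookahead=$ remaining=[$]
Step 12: reduce F->( E ). Stack=[E - F] ptr=5 lookahead=$ remaining=[$]
Step 13: reduce T->F. Stack=[E - T] ptr=5 lookahead=$ remaining=[$]

Answer: 5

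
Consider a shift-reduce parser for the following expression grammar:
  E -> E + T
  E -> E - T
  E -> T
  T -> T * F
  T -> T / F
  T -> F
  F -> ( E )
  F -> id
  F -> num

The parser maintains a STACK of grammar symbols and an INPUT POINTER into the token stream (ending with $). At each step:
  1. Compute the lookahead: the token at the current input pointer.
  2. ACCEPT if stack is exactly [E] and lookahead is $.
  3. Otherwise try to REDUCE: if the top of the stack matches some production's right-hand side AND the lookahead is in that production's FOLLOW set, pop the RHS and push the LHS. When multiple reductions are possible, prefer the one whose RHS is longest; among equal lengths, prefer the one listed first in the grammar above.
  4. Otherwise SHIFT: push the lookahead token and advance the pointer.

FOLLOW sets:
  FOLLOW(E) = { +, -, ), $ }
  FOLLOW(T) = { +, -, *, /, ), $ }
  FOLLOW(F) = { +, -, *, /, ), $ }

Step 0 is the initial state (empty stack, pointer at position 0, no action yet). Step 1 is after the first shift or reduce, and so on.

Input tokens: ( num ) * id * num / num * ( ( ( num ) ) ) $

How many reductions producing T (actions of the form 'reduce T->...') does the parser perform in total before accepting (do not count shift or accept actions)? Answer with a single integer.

Answer: 9

Derivation:
Step 1: shift (. Stack=[(] ptr=1 lookahead=num remaining=[num ) * id * num / num * ( ( ( num ) ) ) $]
Step 2: shift num. Stack=[( num] ptr=2 lookahead=) remaining=[) * id * num / num * ( ( ( num ) ) ) $]
Step 3: reduce F->num. Stack=[( F] ptr=2 lookahead=) remaining=[) * id * num / num * ( ( ( num ) ) ) $]
Step 4: reduce T->F. Stack=[( T] ptr=2 lookahead=) remaining=[) * id * num / num * ( ( ( num ) ) ) $]
Step 5: reduce E->T. Stack=[( E] ptr=2 lookahead=) remaining=[) * id * num / num * ( ( ( num ) ) ) $]
Step 6: shift ). Stack=[( E )] ptr=3 lookahead=* remaining=[* id * num / num * ( ( ( num ) ) ) $]
Step 7: reduce F->( E ). Stack=[F] ptr=3 lookahead=* remaining=[* id * num / num * ( ( ( num ) ) ) $]
Step 8: reduce T->F. Stack=[T] ptr=3 lookahead=* remaining=[* id * num / num * ( ( ( num ) ) ) $]
Step 9: shift *. Stack=[T *] ptr=4 lookahead=id remaining=[id * num / num * ( ( ( num ) ) ) $]
Step 10: shift id. Stack=[T * id] ptr=5 lookahead=* remaining=[* num / num * ( ( ( num ) ) ) $]
Step 11: reduce F->id. Stack=[T * F] ptr=5 lookahead=* remaining=[* num / num * ( ( ( num ) ) ) $]
Step 12: reduce T->T * F. Stack=[T] ptr=5 lookahead=* remaining=[* num / num * ( ( ( num ) ) ) $]
Step 13: shift *. Stack=[T *] ptr=6 lookahead=num remaining=[num / num * ( ( ( num ) ) ) $]
Step 14: shift num. Stack=[T * num] ptr=7 lookahead=/ remaining=[/ num * ( ( ( num ) ) ) $]
Step 15: reduce F->num. Stack=[T * F] ptr=7 lookahead=/ remaining=[/ num * ( ( ( num ) ) ) $]
Step 16: reduce T->T * F. Stack=[T] ptr=7 lookahead=/ remaining=[/ num * ( ( ( num ) ) ) $]
Step 17: shift /. Stack=[T /] ptr=8 lookahead=num remaining=[num * ( ( ( num ) ) ) $]
Step 18: shift num. Stack=[T / num] ptr=9 lookahead=* remaining=[* ( ( ( num ) ) ) $]
Step 19: reduce F->num. Stack=[T / F] ptr=9 lookahead=* remaining=[* ( ( ( num ) ) ) $]
Step 20: reduce T->T / F. Stack=[T] ptr=9 lookahead=* remaining=[* ( ( ( num ) ) ) $]
Step 21: shift *. Stack=[T *] ptr=10 lookahead=( remaining=[( ( ( num ) ) ) $]
Step 22: shift (. Stack=[T * (] ptr=11 lookahead=( remaining=[( ( num ) ) ) $]
Step 23: shift (. Stack=[T * ( (] ptr=12 lookahead=( remaining=[( num ) ) ) $]
Step 24: shift (. Stack=[T * ( ( (] ptr=13 lookahead=num remaining=[num ) ) ) $]
Step 25: shift num. Stack=[T * ( ( ( num] ptr=14 lookahead=) remaining=[) ) ) $]
Step 26: reduce F->num. Stack=[T * ( ( ( F] ptr=14 lookahead=) remaining=[) ) ) $]
Step 27: reduce T->F. Stack=[T * ( ( ( T] ptr=14 lookahead=) remaining=[) ) ) $]
Step 28: reduce E->T. Stack=[T * ( ( ( E] ptr=14 lookahead=) remaining=[) ) ) $]
Step 29: shift ). Stack=[T * ( ( ( E )] ptr=15 lookahead=) remaining=[) ) $]
Step 30: reduce F->( E ). Stack=[T * ( ( F] ptr=15 lookahead=) remaining=[) ) $]
Step 31: reduce T->F. Stack=[T * ( ( T] ptr=15 lookahead=) remaining=[) ) $]
Step 32: reduce E->T. Stack=[T * ( ( E] ptr=15 lookahead=) remaining=[) ) $]
Step 33: shift ). Stack=[T * ( ( E )] ptr=16 lookahead=) remaining=[) $]
Step 34: reduce F->( E ). Stack=[T * ( F] ptr=16 lookahead=) remaining=[) $]
Step 35: reduce T->F. Stack=[T * ( T] ptr=16 lookahead=) remaining=[) $]
Step 36: reduce E->T. Stack=[T * ( E] ptr=16 lookahead=) remaining=[) $]
Step 37: shift ). Stack=[T * ( E )] ptr=17 lookahead=$ remaining=[$]
Step 38: reduce F->( E ). Stack=[T * F] ptr=17 lookahead=$ remaining=[$]
Step 39: reduce T->T * F. Stack=[T] ptr=17 lookahead=$ remaining=[$]
Step 40: reduce E->T. Stack=[E] ptr=17 lookahead=$ remaining=[$]
Step 41: accept. Stack=[E] ptr=17 lookahead=$ remaining=[$]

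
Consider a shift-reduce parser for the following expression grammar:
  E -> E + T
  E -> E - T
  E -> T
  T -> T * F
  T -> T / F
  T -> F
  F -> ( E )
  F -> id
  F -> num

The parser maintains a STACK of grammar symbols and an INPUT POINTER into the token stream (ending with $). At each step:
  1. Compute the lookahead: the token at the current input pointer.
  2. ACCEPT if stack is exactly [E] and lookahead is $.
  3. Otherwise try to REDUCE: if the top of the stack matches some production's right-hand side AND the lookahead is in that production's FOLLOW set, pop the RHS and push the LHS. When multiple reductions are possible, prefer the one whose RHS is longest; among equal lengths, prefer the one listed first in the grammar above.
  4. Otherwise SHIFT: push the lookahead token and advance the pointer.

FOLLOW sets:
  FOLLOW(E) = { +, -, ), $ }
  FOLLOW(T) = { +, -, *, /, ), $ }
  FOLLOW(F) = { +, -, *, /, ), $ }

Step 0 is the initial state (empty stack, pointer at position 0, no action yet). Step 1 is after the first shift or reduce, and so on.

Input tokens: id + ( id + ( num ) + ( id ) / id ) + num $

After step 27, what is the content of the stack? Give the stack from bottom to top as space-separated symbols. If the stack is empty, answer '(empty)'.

Answer: E + ( E + ( E )

Derivation:
Step 1: shift id. Stack=[id] ptr=1 lookahead=+ remaining=[+ ( id + ( num ) + ( id ) / id ) + num $]
Step 2: reduce F->id. Stack=[F] ptr=1 lookahead=+ remaining=[+ ( id + ( num ) + ( id ) / id ) + num $]
Step 3: reduce T->F. Stack=[T] ptr=1 lookahead=+ remaining=[+ ( id + ( num ) + ( id ) / id ) + num $]
Step 4: reduce E->T. Stack=[E] ptr=1 lookahead=+ remaining=[+ ( id + ( num ) + ( id ) / id ) + num $]
Step 5: shift +. Stack=[E +] ptr=2 lookahead=( remaining=[( id + ( num ) + ( id ) / id ) + num $]
Step 6: shift (. Stack=[E + (] ptr=3 lookahead=id remaining=[id + ( num ) + ( id ) / id ) + num $]
Step 7: shift id. Stack=[E + ( id] ptr=4 lookahead=+ remaining=[+ ( num ) + ( id ) / id ) + num $]
Step 8: reduce F->id. Stack=[E + ( F] ptr=4 lookahead=+ remaining=[+ ( num ) + ( id ) / id ) + num $]
Step 9: reduce T->F. Stack=[E + ( T] ptr=4 lookahead=+ remaining=[+ ( num ) + ( id ) / id ) + num $]
Step 10: reduce E->T. Stack=[E + ( E] ptr=4 lookahead=+ remaining=[+ ( num ) + ( id ) / id ) + num $]
Step 11: shift +. Stack=[E + ( E +] ptr=5 lookahead=( remaining=[( num ) + ( id ) / id ) + num $]
Step 12: shift (. Stack=[E + ( E + (] ptr=6 lookahead=num remaining=[num ) + ( id ) / id ) + num $]
Step 13: shift num. Stack=[E + ( E + ( num] ptr=7 lookahead=) remaining=[) + ( id ) / id ) + num $]
Step 14: reduce F->num. Stack=[E + ( E + ( F] ptr=7 lookahead=) remaining=[) + ( id ) / id ) + num $]
Step 15: reduce T->F. Stack=[E + ( E + ( T] ptr=7 lookahead=) remaining=[) + ( id ) / id ) + num $]
Step 16: reduce E->T. Stack=[E + ( E + ( E] ptr=7 lookahead=) remaining=[) + ( id ) / id ) + num $]
Step 17: shift ). Stack=[E + ( E + ( E )] ptr=8 lookahead=+ remaining=[+ ( id ) / id ) + num $]
Step 18: reduce F->( E ). Stack=[E + ( E + F] ptr=8 lookahead=+ remaining=[+ ( id ) / id ) + num $]
Step 19: reduce T->F. Stack=[E + ( E + T] ptr=8 lookahead=+ remaining=[+ ( id ) / id ) + num $]
Step 20: reduce E->E + T. Stack=[E + ( E] ptr=8 lookahead=+ remaining=[+ ( id ) / id ) + num $]
Step 21: shift +. Stack=[E + ( E +] ptr=9 lookahead=( remaining=[( id ) / id ) + num $]
Step 22: shift (. Stack=[E + ( E + (] ptr=10 lookahead=id remaining=[id ) / id ) + num $]
Step 23: shift id. Stack=[E + ( E + ( id] ptr=11 lookahead=) remaining=[) / id ) + num $]
Step 24: reduce F->id. Stack=[E + ( E + ( F] ptr=11 lookahead=) remaining=[) / id ) + num $]
Step 25: reduce T->F. Stack=[E + ( E + ( T] ptr=11 lookahead=) remaining=[) / id ) + num $]
Step 26: reduce E->T. Stack=[E + ( E + ( E] ptr=11 lookahead=) remaining=[) / id ) + num $]
Step 27: shift ). Stack=[E + ( E + ( E )] ptr=12 lookahead=/ remaining=[/ id ) + num $]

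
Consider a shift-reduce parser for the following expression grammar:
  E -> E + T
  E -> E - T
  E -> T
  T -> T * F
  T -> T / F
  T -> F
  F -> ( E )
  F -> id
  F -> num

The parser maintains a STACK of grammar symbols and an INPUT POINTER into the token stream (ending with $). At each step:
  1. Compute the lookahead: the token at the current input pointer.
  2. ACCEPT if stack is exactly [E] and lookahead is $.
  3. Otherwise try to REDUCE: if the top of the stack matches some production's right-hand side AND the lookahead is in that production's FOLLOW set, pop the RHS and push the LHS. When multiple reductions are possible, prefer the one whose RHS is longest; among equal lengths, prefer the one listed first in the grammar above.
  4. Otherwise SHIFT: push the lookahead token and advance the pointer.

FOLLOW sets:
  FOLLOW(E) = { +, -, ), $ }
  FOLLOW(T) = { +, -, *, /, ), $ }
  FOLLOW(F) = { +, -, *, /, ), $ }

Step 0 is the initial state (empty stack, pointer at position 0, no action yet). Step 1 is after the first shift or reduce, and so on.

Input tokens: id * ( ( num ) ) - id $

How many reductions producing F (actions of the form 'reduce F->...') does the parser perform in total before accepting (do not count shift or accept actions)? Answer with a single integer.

Answer: 5

Derivation:
Step 1: shift id. Stack=[id] ptr=1 lookahead=* remaining=[* ( ( num ) ) - id $]
Step 2: reduce F->id. Stack=[F] ptr=1 lookahead=* remaining=[* ( ( num ) ) - id $]
Step 3: reduce T->F. Stack=[T] ptr=1 lookahead=* remaining=[* ( ( num ) ) - id $]
Step 4: shift *. Stack=[T *] ptr=2 lookahead=( remaining=[( ( num ) ) - id $]
Step 5: shift (. Stack=[T * (] ptr=3 lookahead=( remaining=[( num ) ) - id $]
Step 6: shift (. Stack=[T * ( (] ptr=4 lookahead=num remaining=[num ) ) - id $]
Step 7: shift num. Stack=[T * ( ( num] ptr=5 lookahead=) remaining=[) ) - id $]
Step 8: reduce F->num. Stack=[T * ( ( F] ptr=5 lookahead=) remaining=[) ) - id $]
Step 9: reduce T->F. Stack=[T * ( ( T] ptr=5 lookahead=) remaining=[) ) - id $]
Step 10: reduce E->T. Stack=[T * ( ( E] ptr=5 lookahead=) remaining=[) ) - id $]
Step 11: shift ). Stack=[T * ( ( E )] ptr=6 lookahead=) remaining=[) - id $]
Step 12: reduce F->( E ). Stack=[T * ( F] ptr=6 lookahead=) remaining=[) - id $]
Step 13: reduce T->F. Stack=[T * ( T] ptr=6 lookahead=) remaining=[) - id $]
Step 14: reduce E->T. Stack=[T * ( E] ptr=6 lookahead=) remaining=[) - id $]
Step 15: shift ). Stack=[T * ( E )] ptr=7 lookahead=- remaining=[- id $]
Step 16: reduce F->( E ). Stack=[T * F] ptr=7 lookahead=- remaining=[- id $]
Step 17: reduce T->T * F. Stack=[T] ptr=7 lookahead=- remaining=[- id $]
Step 18: reduce E->T. Stack=[E] ptr=7 lookahead=- remaining=[- id $]
Step 19: shift -. Stack=[E -] ptr=8 lookahead=id remaining=[id $]
Step 20: shift id. Stack=[E - id] ptr=9 lookahead=$ remaining=[$]
Step 21: reduce F->id. Stack=[E - F] ptr=9 lookahead=$ remaining=[$]
Step 22: reduce T->F. Stack=[E - T] ptr=9 lookahead=$ remaining=[$]
Step 23: reduce E->E - T. Stack=[E] ptr=9 lookahead=$ remaining=[$]
Step 24: accept. Stack=[E] ptr=9 lookahead=$ remaining=[$]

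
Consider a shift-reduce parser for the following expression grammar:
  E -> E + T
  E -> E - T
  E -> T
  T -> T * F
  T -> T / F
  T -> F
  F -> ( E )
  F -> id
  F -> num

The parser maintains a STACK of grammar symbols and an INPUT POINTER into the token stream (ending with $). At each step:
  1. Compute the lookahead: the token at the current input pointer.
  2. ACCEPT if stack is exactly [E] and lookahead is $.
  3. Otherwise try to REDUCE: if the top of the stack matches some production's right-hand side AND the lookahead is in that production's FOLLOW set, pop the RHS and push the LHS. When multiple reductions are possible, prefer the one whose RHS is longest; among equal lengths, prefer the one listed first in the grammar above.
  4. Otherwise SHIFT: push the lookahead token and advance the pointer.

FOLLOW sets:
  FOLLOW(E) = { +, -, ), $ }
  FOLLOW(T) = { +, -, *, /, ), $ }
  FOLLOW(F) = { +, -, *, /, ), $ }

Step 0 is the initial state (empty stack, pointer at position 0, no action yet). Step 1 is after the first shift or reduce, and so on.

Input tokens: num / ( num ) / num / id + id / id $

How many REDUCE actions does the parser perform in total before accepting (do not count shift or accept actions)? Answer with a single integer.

Answer: 17

Derivation:
Step 1: shift num. Stack=[num] ptr=1 lookahead=/ remaining=[/ ( num ) / num / id + id / id $]
Step 2: reduce F->num. Stack=[F] ptr=1 lookahead=/ remaining=[/ ( num ) / num / id + id / id $]
Step 3: reduce T->F. Stack=[T] ptr=1 lookahead=/ remaining=[/ ( num ) / num / id + id / id $]
Step 4: shift /. Stack=[T /] ptr=2 lookahead=( remaining=[( num ) / num / id + id / id $]
Step 5: shift (. Stack=[T / (] ptr=3 lookahead=num remaining=[num ) / num / id + id / id $]
Step 6: shift num. Stack=[T / ( num] ptr=4 lookahead=) remaining=[) / num / id + id / id $]
Step 7: reduce F->num. Stack=[T / ( F] ptr=4 lookahead=) remaining=[) / num / id + id / id $]
Step 8: reduce T->F. Stack=[T / ( T] ptr=4 lookahead=) remaining=[) / num / id + id / id $]
Step 9: reduce E->T. Stack=[T / ( E] ptr=4 lookahead=) remaining=[) / num / id + id / id $]
Step 10: shift ). Stack=[T / ( E )] ptr=5 lookahead=/ remaining=[/ num / id + id / id $]
Step 11: reduce F->( E ). Stack=[T / F] ptr=5 lookahead=/ remaining=[/ num / id + id / id $]
Step 12: reduce T->T / F. Stack=[T] ptr=5 lookahead=/ remaining=[/ num / id + id / id $]
Step 13: shift /. Stack=[T /] ptr=6 lookahead=num remaining=[num / id + id / id $]
Step 14: shift num. Stack=[T / num] ptr=7 lookahead=/ remaining=[/ id + id / id $]
Step 15: reduce F->num. Stack=[T / F] ptr=7 lookahead=/ remaining=[/ id + id / id $]
Step 16: reduce T->T / F. Stack=[T] ptr=7 lookahead=/ remaining=[/ id + id / id $]
Step 17: shift /. Stack=[T /] ptr=8 lookahead=id remaining=[id + id / id $]
Step 18: shift id. Stack=[T / id] ptr=9 lookahead=+ remaining=[+ id / id $]
Step 19: reduce F->id. Stack=[T / F] ptr=9 lookahead=+ remaining=[+ id / id $]
Step 20: reduce T->T / F. Stack=[T] ptr=9 lookahead=+ remaining=[+ id / id $]
Step 21: reduce E->T. Stack=[E] ptr=9 lookahead=+ remaining=[+ id / id $]
Step 22: shift +. Stack=[E +] ptr=10 lookahead=id remaining=[id / id $]
Step 23: shift id. Stack=[E + id] ptr=11 lookahead=/ remaining=[/ id $]
Step 24: reduce F->id. Stack=[E + F] ptr=11 lookahead=/ remaining=[/ id $]
Step 25: reduce T->F. Stack=[E + T] ptr=11 lookahead=/ remaining=[/ id $]
Step 26: shift /. Stack=[E + T /] ptr=12 lookahead=id remaining=[id $]
Step 27: shift id. Stack=[E + T / id] ptr=13 lookahead=$ remaining=[$]
Step 28: reduce F->id. Stack=[E + T / F] ptr=13 lookahead=$ remaining=[$]
Step 29: reduce T->T / F. Stack=[E + T] ptr=13 lookahead=$ remaining=[$]
Step 30: reduce E->E + T. Stack=[E] ptr=13 lookahead=$ remaining=[$]
Step 31: accept. Stack=[E] ptr=13 lookahead=$ remaining=[$]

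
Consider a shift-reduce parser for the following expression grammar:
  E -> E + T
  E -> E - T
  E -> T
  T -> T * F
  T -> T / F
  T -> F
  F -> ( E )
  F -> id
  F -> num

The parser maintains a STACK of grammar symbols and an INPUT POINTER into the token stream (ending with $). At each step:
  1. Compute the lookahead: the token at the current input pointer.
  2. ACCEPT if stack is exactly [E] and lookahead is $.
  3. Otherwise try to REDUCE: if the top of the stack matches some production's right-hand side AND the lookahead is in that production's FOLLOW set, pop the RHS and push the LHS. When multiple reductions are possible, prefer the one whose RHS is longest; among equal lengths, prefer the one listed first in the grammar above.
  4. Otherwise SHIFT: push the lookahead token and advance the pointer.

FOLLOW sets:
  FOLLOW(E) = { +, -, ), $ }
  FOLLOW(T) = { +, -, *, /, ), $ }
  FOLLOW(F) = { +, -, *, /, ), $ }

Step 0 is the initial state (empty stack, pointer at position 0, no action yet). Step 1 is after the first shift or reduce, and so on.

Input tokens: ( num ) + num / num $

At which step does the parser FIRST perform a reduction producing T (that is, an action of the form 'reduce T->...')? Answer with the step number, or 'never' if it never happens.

Answer: 4

Derivation:
Step 1: shift (. Stack=[(] ptr=1 lookahead=num remaining=[num ) + num / num $]
Step 2: shift num. Stack=[( num] ptr=2 lookahead=) remaining=[) + num / num $]
Step 3: reduce F->num. Stack=[( F] ptr=2 lookahead=) remaining=[) + num / num $]
Step 4: reduce T->F. Stack=[( T] ptr=2 lookahead=) remaining=[) + num / num $]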